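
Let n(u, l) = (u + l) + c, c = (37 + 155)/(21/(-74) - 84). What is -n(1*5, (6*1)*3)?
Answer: -43081/2079 ≈ -20.722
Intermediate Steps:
c = -4736/2079 (c = 192/(21*(-1/74) - 84) = 192/(-21/74 - 84) = 192/(-6237/74) = 192*(-74/6237) = -4736/2079 ≈ -2.2780)
n(u, l) = -4736/2079 + l + u (n(u, l) = (u + l) - 4736/2079 = (l + u) - 4736/2079 = -4736/2079 + l + u)
-n(1*5, (6*1)*3) = -(-4736/2079 + (6*1)*3 + 1*5) = -(-4736/2079 + 6*3 + 5) = -(-4736/2079 + 18 + 5) = -1*43081/2079 = -43081/2079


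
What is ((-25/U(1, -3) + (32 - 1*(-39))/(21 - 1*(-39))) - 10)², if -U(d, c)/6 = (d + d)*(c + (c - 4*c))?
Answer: 9296401/129600 ≈ 71.731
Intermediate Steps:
U(d, c) = 24*c*d (U(d, c) = -6*(d + d)*(c + (c - 4*c)) = -6*2*d*(c - 3*c) = -6*2*d*(-2*c) = -(-24)*c*d = 24*c*d)
((-25/U(1, -3) + (32 - 1*(-39))/(21 - 1*(-39))) - 10)² = ((-25/(24*(-3)*1) + (32 - 1*(-39))/(21 - 1*(-39))) - 10)² = ((-25/(-72) + (32 + 39)/(21 + 39)) - 10)² = ((-25*(-1/72) + 71/60) - 10)² = ((25/72 + 71*(1/60)) - 10)² = ((25/72 + 71/60) - 10)² = (551/360 - 10)² = (-3049/360)² = 9296401/129600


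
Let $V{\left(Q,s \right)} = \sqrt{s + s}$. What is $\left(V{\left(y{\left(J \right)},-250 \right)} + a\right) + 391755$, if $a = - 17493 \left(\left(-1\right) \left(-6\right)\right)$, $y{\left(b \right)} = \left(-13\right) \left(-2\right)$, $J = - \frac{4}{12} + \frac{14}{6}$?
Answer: $286797 + 10 i \sqrt{5} \approx 2.868 \cdot 10^{5} + 22.361 i$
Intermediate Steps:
$J = 2$ ($J = \left(-4\right) \frac{1}{12} + 14 \cdot \frac{1}{6} = - \frac{1}{3} + \frac{7}{3} = 2$)
$y{\left(b \right)} = 26$
$V{\left(Q,s \right)} = \sqrt{2} \sqrt{s}$ ($V{\left(Q,s \right)} = \sqrt{2 s} = \sqrt{2} \sqrt{s}$)
$a = -104958$ ($a = \left(-17493\right) 6 = -104958$)
$\left(V{\left(y{\left(J \right)},-250 \right)} + a\right) + 391755 = \left(\sqrt{2} \sqrt{-250} - 104958\right) + 391755 = \left(\sqrt{2} \cdot 5 i \sqrt{10} - 104958\right) + 391755 = \left(10 i \sqrt{5} - 104958\right) + 391755 = \left(-104958 + 10 i \sqrt{5}\right) + 391755 = 286797 + 10 i \sqrt{5}$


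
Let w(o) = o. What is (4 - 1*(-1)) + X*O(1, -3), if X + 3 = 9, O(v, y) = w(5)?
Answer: 35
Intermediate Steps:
O(v, y) = 5
X = 6 (X = -3 + 9 = 6)
(4 - 1*(-1)) + X*O(1, -3) = (4 - 1*(-1)) + 6*5 = (4 + 1) + 30 = 5 + 30 = 35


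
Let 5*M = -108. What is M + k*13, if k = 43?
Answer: 2687/5 ≈ 537.40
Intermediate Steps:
M = -108/5 (M = (1/5)*(-108) = -108/5 ≈ -21.600)
M + k*13 = -108/5 + 43*13 = -108/5 + 559 = 2687/5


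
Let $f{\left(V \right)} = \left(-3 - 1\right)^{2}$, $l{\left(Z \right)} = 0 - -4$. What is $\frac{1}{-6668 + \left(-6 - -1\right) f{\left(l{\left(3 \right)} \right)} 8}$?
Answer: $- \frac{1}{7308} \approx -0.00013684$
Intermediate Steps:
$l{\left(Z \right)} = 4$ ($l{\left(Z \right)} = 0 + 4 = 4$)
$f{\left(V \right)} = 16$ ($f{\left(V \right)} = \left(-4\right)^{2} = 16$)
$\frac{1}{-6668 + \left(-6 - -1\right) f{\left(l{\left(3 \right)} \right)} 8} = \frac{1}{-6668 + \left(-6 - -1\right) 16 \cdot 8} = \frac{1}{-6668 + \left(-6 + 1\right) 16 \cdot 8} = \frac{1}{-6668 + \left(-5\right) 16 \cdot 8} = \frac{1}{-6668 - 640} = \frac{1}{-7308} = - \frac{1}{7308}$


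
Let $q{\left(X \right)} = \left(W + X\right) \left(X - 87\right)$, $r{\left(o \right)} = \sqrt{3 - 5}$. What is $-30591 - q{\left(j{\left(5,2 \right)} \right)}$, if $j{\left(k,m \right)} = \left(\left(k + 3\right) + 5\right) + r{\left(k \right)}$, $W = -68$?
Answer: $-34659 + 129 i \sqrt{2} \approx -34659.0 + 182.43 i$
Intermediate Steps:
$r{\left(o \right)} = i \sqrt{2}$ ($r{\left(o \right)} = \sqrt{-2} = i \sqrt{2}$)
$j{\left(k,m \right)} = 8 + k + i \sqrt{2}$ ($j{\left(k,m \right)} = \left(\left(k + 3\right) + 5\right) + i \sqrt{2} = \left(\left(3 + k\right) + 5\right) + i \sqrt{2} = \left(8 + k\right) + i \sqrt{2} = 8 + k + i \sqrt{2}$)
$q{\left(X \right)} = \left(-87 + X\right) \left(-68 + X\right)$ ($q{\left(X \right)} = \left(-68 + X\right) \left(X - 87\right) = \left(-68 + X\right) \left(-87 + X\right) = \left(-87 + X\right) \left(-68 + X\right)$)
$-30591 - q{\left(j{\left(5,2 \right)} \right)} = -30591 - \left(5916 + \left(8 + 5 + i \sqrt{2}\right)^{2} - 155 \left(8 + 5 + i \sqrt{2}\right)\right) = -30591 - \left(5916 + \left(13 + i \sqrt{2}\right)^{2} - 155 \left(13 + i \sqrt{2}\right)\right) = -30591 - \left(5916 + \left(13 + i \sqrt{2}\right)^{2} - \left(2015 + 155 i \sqrt{2}\right)\right) = -30591 - \left(3901 + \left(13 + i \sqrt{2}\right)^{2} - 155 i \sqrt{2}\right) = -34492 - \left(13 + i \sqrt{2}\right)^{2} + 155 i \sqrt{2}$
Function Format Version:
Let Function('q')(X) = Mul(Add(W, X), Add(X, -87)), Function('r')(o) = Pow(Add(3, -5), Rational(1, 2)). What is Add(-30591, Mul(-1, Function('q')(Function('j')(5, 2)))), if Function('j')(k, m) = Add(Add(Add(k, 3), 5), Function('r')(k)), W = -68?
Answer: Add(-34659, Mul(129, I, Pow(2, Rational(1, 2)))) ≈ Add(-34659., Mul(182.43, I))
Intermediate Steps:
Function('r')(o) = Mul(I, Pow(2, Rational(1, 2))) (Function('r')(o) = Pow(-2, Rational(1, 2)) = Mul(I, Pow(2, Rational(1, 2))))
Function('j')(k, m) = Add(8, k, Mul(I, Pow(2, Rational(1, 2)))) (Function('j')(k, m) = Add(Add(Add(k, 3), 5), Mul(I, Pow(2, Rational(1, 2)))) = Add(Add(Add(3, k), 5), Mul(I, Pow(2, Rational(1, 2)))) = Add(Add(8, k), Mul(I, Pow(2, Rational(1, 2)))) = Add(8, k, Mul(I, Pow(2, Rational(1, 2)))))
Function('q')(X) = Mul(Add(-87, X), Add(-68, X)) (Function('q')(X) = Mul(Add(-68, X), Add(X, -87)) = Mul(Add(-68, X), Add(-87, X)) = Mul(Add(-87, X), Add(-68, X)))
Add(-30591, Mul(-1, Function('q')(Function('j')(5, 2)))) = Add(-30591, Mul(-1, Add(5916, Pow(Add(8, 5, Mul(I, Pow(2, Rational(1, 2)))), 2), Mul(-155, Add(8, 5, Mul(I, Pow(2, Rational(1, 2)))))))) = Add(-30591, Mul(-1, Add(5916, Pow(Add(13, Mul(I, Pow(2, Rational(1, 2)))), 2), Mul(-155, Add(13, Mul(I, Pow(2, Rational(1, 2)))))))) = Add(-30591, Mul(-1, Add(5916, Pow(Add(13, Mul(I, Pow(2, Rational(1, 2)))), 2), Add(-2015, Mul(-155, I, Pow(2, Rational(1, 2))))))) = Add(-30591, Mul(-1, Add(3901, Pow(Add(13, Mul(I, Pow(2, Rational(1, 2)))), 2), Mul(-155, I, Pow(2, Rational(1, 2)))))) = Add(-30591, Add(-3901, Mul(-1, Pow(Add(13, Mul(I, Pow(2, Rational(1, 2)))), 2)), Mul(155, I, Pow(2, Rational(1, 2))))) = Add(-34492, Mul(-1, Pow(Add(13, Mul(I, Pow(2, Rational(1, 2)))), 2)), Mul(155, I, Pow(2, Rational(1, 2))))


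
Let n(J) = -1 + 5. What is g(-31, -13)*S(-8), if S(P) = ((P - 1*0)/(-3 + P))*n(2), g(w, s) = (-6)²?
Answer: 1152/11 ≈ 104.73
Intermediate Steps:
n(J) = 4
g(w, s) = 36
S(P) = 4*P/(-3 + P) (S(P) = ((P - 1*0)/(-3 + P))*4 = ((P + 0)/(-3 + P))*4 = (P/(-3 + P))*4 = 4*P/(-3 + P))
g(-31, -13)*S(-8) = 36*(4*(-8)/(-3 - 8)) = 36*(4*(-8)/(-11)) = 36*(4*(-8)*(-1/11)) = 36*(32/11) = 1152/11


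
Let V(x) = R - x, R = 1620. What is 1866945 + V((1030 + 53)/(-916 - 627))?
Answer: 2883196878/1543 ≈ 1.8686e+6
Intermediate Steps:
V(x) = 1620 - x
1866945 + V((1030 + 53)/(-916 - 627)) = 1866945 + (1620 - (1030 + 53)/(-916 - 627)) = 1866945 + (1620 - 1083/(-1543)) = 1866945 + (1620 - 1083*(-1)/1543) = 1866945 + (1620 - 1*(-1083/1543)) = 1866945 + (1620 + 1083/1543) = 1866945 + 2500743/1543 = 2883196878/1543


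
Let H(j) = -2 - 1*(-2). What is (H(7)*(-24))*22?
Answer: 0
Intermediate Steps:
H(j) = 0 (H(j) = -2 + 2 = 0)
(H(7)*(-24))*22 = (0*(-24))*22 = 0*22 = 0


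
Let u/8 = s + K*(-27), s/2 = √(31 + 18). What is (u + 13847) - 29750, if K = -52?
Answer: -4559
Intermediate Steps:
s = 14 (s = 2*√(31 + 18) = 2*√49 = 2*7 = 14)
u = 11344 (u = 8*(14 - 52*(-27)) = 8*(14 + 1404) = 8*1418 = 11344)
(u + 13847) - 29750 = (11344 + 13847) - 29750 = 25191 - 29750 = -4559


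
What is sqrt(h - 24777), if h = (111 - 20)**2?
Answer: 4*I*sqrt(1031) ≈ 128.44*I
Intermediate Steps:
h = 8281 (h = 91**2 = 8281)
sqrt(h - 24777) = sqrt(8281 - 24777) = sqrt(-16496) = 4*I*sqrt(1031)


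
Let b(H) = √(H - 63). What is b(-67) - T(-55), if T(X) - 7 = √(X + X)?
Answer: -7 + I*√130 - I*√110 ≈ -7.0 + 0.91367*I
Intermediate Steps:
T(X) = 7 + √2*√X (T(X) = 7 + √(X + X) = 7 + √(2*X) = 7 + √2*√X)
b(H) = √(-63 + H)
b(-67) - T(-55) = √(-63 - 67) - (7 + √2*√(-55)) = √(-130) - (7 + √2*(I*√55)) = I*√130 - (7 + I*√110) = I*√130 + (-7 - I*√110) = -7 + I*√130 - I*√110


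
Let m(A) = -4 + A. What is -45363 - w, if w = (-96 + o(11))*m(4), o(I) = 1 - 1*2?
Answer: -45363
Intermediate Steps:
o(I) = -1 (o(I) = 1 - 2 = -1)
w = 0 (w = (-96 - 1)*(-4 + 4) = -97*0 = 0)
-45363 - w = -45363 - 1*0 = -45363 + 0 = -45363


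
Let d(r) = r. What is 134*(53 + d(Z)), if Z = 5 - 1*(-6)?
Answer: 8576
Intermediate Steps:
Z = 11 (Z = 5 + 6 = 11)
134*(53 + d(Z)) = 134*(53 + 11) = 134*64 = 8576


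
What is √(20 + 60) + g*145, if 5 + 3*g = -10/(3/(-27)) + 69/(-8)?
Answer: 88595/24 + 4*√5 ≈ 3700.4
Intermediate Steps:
g = 611/24 (g = -5/3 + (-10/(3/(-27)) + 69/(-8))/3 = -5/3 + (-10/(3*(-1/27)) + 69*(-⅛))/3 = -5/3 + (-10/(-⅑) - 69/8)/3 = -5/3 + (-10*(-9) - 69/8)/3 = -5/3 + (90 - 69/8)/3 = -5/3 + (⅓)*(651/8) = -5/3 + 217/8 = 611/24 ≈ 25.458)
√(20 + 60) + g*145 = √(20 + 60) + (611/24)*145 = √80 + 88595/24 = 4*√5 + 88595/24 = 88595/24 + 4*√5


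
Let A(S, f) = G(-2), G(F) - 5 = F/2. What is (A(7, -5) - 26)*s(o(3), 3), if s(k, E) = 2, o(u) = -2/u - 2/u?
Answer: -44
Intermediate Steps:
G(F) = 5 + F/2
A(S, f) = 4 (A(S, f) = 5 + (½)*(-2) = 5 - 1 = 4)
o(u) = -4/u
(A(7, -5) - 26)*s(o(3), 3) = (4 - 26)*2 = -22*2 = -44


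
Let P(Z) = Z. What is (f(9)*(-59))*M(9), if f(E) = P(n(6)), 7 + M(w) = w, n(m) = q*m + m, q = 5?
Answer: -4248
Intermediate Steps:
n(m) = 6*m (n(m) = 5*m + m = 6*m)
M(w) = -7 + w
f(E) = 36 (f(E) = 6*6 = 36)
(f(9)*(-59))*M(9) = (36*(-59))*(-7 + 9) = -2124*2 = -4248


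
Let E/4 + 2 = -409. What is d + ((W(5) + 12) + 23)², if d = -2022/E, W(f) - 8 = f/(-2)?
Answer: 899531/548 ≈ 1641.5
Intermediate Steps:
E = -1644 (E = -8 + 4*(-409) = -8 - 1636 = -1644)
W(f) = 8 - f/2 (W(f) = 8 + f/(-2) = 8 + f*(-½) = 8 - f/2)
d = 337/274 (d = -2022/(-1644) = -2022*(-1/1644) = 337/274 ≈ 1.2299)
d + ((W(5) + 12) + 23)² = 337/274 + (((8 - ½*5) + 12) + 23)² = 337/274 + (((8 - 5/2) + 12) + 23)² = 337/274 + ((11/2 + 12) + 23)² = 337/274 + (35/2 + 23)² = 337/274 + (81/2)² = 337/274 + 6561/4 = 899531/548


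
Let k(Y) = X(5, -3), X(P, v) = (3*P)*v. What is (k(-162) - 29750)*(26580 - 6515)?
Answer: -597836675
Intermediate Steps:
X(P, v) = 3*P*v
k(Y) = -45 (k(Y) = 3*5*(-3) = -45)
(k(-162) - 29750)*(26580 - 6515) = (-45 - 29750)*(26580 - 6515) = -29795*20065 = -597836675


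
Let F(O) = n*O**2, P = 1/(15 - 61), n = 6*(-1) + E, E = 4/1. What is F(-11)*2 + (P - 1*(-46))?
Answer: -20149/46 ≈ -438.02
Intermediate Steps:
E = 4 (E = 4*1 = 4)
n = -2 (n = 6*(-1) + 4 = -6 + 4 = -2)
P = -1/46 (P = 1/(-46) = -1/46 ≈ -0.021739)
F(O) = -2*O**2
F(-11)*2 + (P - 1*(-46)) = -2*(-11)**2*2 + (-1/46 - 1*(-46)) = -2*121*2 + (-1/46 + 46) = -242*2 + 2115/46 = -484 + 2115/46 = -20149/46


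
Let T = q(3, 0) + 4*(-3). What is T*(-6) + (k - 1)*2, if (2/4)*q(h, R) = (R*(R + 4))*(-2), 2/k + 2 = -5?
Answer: 486/7 ≈ 69.429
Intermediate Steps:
k = -2/7 (k = 2/(-2 - 5) = 2/(-7) = 2*(-⅐) = -2/7 ≈ -0.28571)
q(h, R) = -4*R*(4 + R) (q(h, R) = 2*((R*(R + 4))*(-2)) = 2*((R*(4 + R))*(-2)) = 2*(-2*R*(4 + R)) = -4*R*(4 + R))
T = -12 (T = -4*0*(4 + 0) + 4*(-3) = -4*0*4 - 12 = 0 - 12 = -12)
T*(-6) + (k - 1)*2 = -12*(-6) + (-2/7 - 1)*2 = 72 - 9/7*2 = 72 - 18/7 = 486/7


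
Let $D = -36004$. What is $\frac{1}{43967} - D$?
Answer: $\frac{1582987869}{43967} \approx 36004.0$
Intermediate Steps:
$\frac{1}{43967} - D = \frac{1}{43967} - -36004 = \frac{1}{43967} + 36004 = \frac{1582987869}{43967}$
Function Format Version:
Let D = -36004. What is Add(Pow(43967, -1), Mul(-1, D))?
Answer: Rational(1582987869, 43967) ≈ 36004.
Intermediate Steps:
Add(Pow(43967, -1), Mul(-1, D)) = Add(Pow(43967, -1), Mul(-1, -36004)) = Add(Rational(1, 43967), 36004) = Rational(1582987869, 43967)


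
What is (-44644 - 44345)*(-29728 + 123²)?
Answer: 1299150411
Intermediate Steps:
(-44644 - 44345)*(-29728 + 123²) = -88989*(-29728 + 15129) = -88989*(-14599) = 1299150411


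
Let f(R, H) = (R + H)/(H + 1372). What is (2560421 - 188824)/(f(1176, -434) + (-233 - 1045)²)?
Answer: 158896999/109430081 ≈ 1.4520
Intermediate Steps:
f(R, H) = (H + R)/(1372 + H)
(2560421 - 188824)/(f(1176, -434) + (-233 - 1045)²) = (2560421 - 188824)/((-434 + 1176)/(1372 - 434) + (-233 - 1045)²) = 2371597/(742/938 + (-1278)²) = 2371597/((1/938)*742 + 1633284) = 2371597/(53/67 + 1633284) = 2371597/(109430081/67) = 2371597*(67/109430081) = 158896999/109430081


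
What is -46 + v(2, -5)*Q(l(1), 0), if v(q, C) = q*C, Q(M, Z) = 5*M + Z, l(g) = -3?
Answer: 104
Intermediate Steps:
Q(M, Z) = Z + 5*M
v(q, C) = C*q
-46 + v(2, -5)*Q(l(1), 0) = -46 + (-5*2)*(0 + 5*(-3)) = -46 - 10*(0 - 15) = -46 - 10*(-15) = -46 + 150 = 104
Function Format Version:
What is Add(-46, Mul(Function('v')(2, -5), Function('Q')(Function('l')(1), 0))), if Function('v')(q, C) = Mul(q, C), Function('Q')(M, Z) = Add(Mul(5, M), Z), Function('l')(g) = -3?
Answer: 104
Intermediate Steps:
Function('Q')(M, Z) = Add(Z, Mul(5, M))
Function('v')(q, C) = Mul(C, q)
Add(-46, Mul(Function('v')(2, -5), Function('Q')(Function('l')(1), 0))) = Add(-46, Mul(Mul(-5, 2), Add(0, Mul(5, -3)))) = Add(-46, Mul(-10, Add(0, -15))) = Add(-46, Mul(-10, -15)) = Add(-46, 150) = 104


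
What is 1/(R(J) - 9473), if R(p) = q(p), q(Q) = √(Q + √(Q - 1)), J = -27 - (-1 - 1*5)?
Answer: -1/(9473 - √(-21 + I*√22)) ≈ -0.00010557 - 5.1385e-8*I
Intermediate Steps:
J = -21 (J = -27 - (-1 - 5) = -27 - 1*(-6) = -27 + 6 = -21)
q(Q) = √(Q + √(-1 + Q))
R(p) = √(p + √(-1 + p))
1/(R(J) - 9473) = 1/(√(-21 + √(-1 - 21)) - 9473) = 1/(√(-21 + √(-22)) - 9473) = 1/(√(-21 + I*√22) - 9473) = 1/(-9473 + √(-21 + I*√22))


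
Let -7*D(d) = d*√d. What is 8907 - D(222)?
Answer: 8907 + 222*√222/7 ≈ 9379.5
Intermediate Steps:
D(d) = -d^(3/2)/7 (D(d) = -d*√d/7 = -d^(3/2)/7)
8907 - D(222) = 8907 - (-1)*222^(3/2)/7 = 8907 - (-1)*222*√222/7 = 8907 - (-222)*√222/7 = 8907 + 222*√222/7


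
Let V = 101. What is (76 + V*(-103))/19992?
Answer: -10327/19992 ≈ -0.51656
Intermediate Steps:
(76 + V*(-103))/19992 = (76 + 101*(-103))/19992 = (76 - 10403)*(1/19992) = -10327*1/19992 = -10327/19992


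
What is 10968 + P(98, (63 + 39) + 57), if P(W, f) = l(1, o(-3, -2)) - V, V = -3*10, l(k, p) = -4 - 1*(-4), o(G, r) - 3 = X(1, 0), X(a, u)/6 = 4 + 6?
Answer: 10998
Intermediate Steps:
X(a, u) = 60 (X(a, u) = 6*(4 + 6) = 6*10 = 60)
o(G, r) = 63 (o(G, r) = 3 + 60 = 63)
l(k, p) = 0 (l(k, p) = -4 + 4 = 0)
V = -30
P(W, f) = 30 (P(W, f) = 0 - 1*(-30) = 0 + 30 = 30)
10968 + P(98, (63 + 39) + 57) = 10968 + 30 = 10998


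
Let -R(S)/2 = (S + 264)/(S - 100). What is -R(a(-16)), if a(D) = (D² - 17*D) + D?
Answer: 388/103 ≈ 3.7670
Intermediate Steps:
a(D) = D² - 16*D
R(S) = -2*(264 + S)/(-100 + S) (R(S) = -2*(S + 264)/(S - 100) = -2*(264 + S)/(-100 + S))
-R(a(-16)) = -2*(-264 - (-16)*(-16 - 16))/(-100 - 16*(-16 - 16)) = -2*(-264 - (-16)*(-32))/(-100 - 16*(-32)) = -2*(-264 - 1*512)/(-100 + 512) = -2*(-264 - 512)/412 = -2*(-776)/412 = -1*(-388/103) = 388/103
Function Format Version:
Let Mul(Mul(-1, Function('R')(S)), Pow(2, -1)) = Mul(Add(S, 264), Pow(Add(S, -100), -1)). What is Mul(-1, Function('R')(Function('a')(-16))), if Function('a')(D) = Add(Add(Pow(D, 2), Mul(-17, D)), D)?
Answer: Rational(388, 103) ≈ 3.7670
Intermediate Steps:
Function('a')(D) = Add(Pow(D, 2), Mul(-16, D))
Function('R')(S) = Mul(-2, Pow(Add(-100, S), -1), Add(264, S)) (Function('R')(S) = Mul(-2, Mul(Add(S, 264), Pow(Add(S, -100), -1))) = Mul(-2, Mul(Add(264, S), Pow(Add(-100, S), -1))) = Mul(-2, Mul(Pow(Add(-100, S), -1), Add(264, S))) = Mul(-2, Pow(Add(-100, S), -1), Add(264, S)))
Mul(-1, Function('R')(Function('a')(-16))) = Mul(-1, Mul(2, Pow(Add(-100, Mul(-16, Add(-16, -16))), -1), Add(-264, Mul(-1, Mul(-16, Add(-16, -16)))))) = Mul(-1, Mul(2, Pow(Add(-100, Mul(-16, -32)), -1), Add(-264, Mul(-1, Mul(-16, -32))))) = Mul(-1, Mul(2, Pow(Add(-100, 512), -1), Add(-264, Mul(-1, 512)))) = Mul(-1, Mul(2, Pow(412, -1), Add(-264, -512))) = Mul(-1, Mul(2, Rational(1, 412), -776)) = Mul(-1, Rational(-388, 103)) = Rational(388, 103)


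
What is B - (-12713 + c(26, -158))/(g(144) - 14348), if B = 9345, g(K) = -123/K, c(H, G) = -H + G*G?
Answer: 1287381765/137749 ≈ 9345.8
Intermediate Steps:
c(H, G) = G² - H (c(H, G) = -H + G² = G² - H)
B - (-12713 + c(26, -158))/(g(144) - 14348) = 9345 - (-12713 + ((-158)² - 1*26))/(-123/144 - 14348) = 9345 - (-12713 + (24964 - 26))/(-123*1/144 - 14348) = 9345 - (-12713 + 24938)/(-41/48 - 14348) = 9345 - 12225/(-688745/48) = 9345 - 12225*(-48)/688745 = 9345 - 1*(-117360/137749) = 9345 + 117360/137749 = 1287381765/137749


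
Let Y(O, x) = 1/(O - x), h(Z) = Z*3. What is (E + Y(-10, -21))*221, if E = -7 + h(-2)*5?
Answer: -89726/11 ≈ -8156.9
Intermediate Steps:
h(Z) = 3*Z
E = -37 (E = -7 + (3*(-2))*5 = -7 - 6*5 = -7 - 30 = -37)
(E + Y(-10, -21))*221 = (-37 + 1/(-10 - 1*(-21)))*221 = (-37 + 1/(-10 + 21))*221 = (-37 + 1/11)*221 = -406/11*221 = -89726/11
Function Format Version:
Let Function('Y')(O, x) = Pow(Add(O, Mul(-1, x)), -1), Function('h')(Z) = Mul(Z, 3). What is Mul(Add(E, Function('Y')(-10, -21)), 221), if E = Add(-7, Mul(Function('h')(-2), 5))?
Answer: Rational(-89726, 11) ≈ -8156.9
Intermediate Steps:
Function('h')(Z) = Mul(3, Z)
E = -37 (E = Add(-7, Mul(Mul(3, -2), 5)) = Add(-7, Mul(-6, 5)) = Add(-7, -30) = -37)
Mul(Add(E, Function('Y')(-10, -21)), 221) = Mul(Add(-37, Pow(Add(-10, Mul(-1, -21)), -1)), 221) = Mul(Add(-37, Pow(Add(-10, 21), -1)), 221) = Mul(Add(-37, Pow(11, -1)), 221) = Mul(Add(-37, Rational(1, 11)), 221) = Mul(Rational(-406, 11), 221) = Rational(-89726, 11)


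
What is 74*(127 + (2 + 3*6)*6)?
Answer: 18278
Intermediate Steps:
74*(127 + (2 + 3*6)*6) = 74*(127 + (2 + 18)*6) = 74*(127 + 20*6) = 74*(127 + 120) = 74*247 = 18278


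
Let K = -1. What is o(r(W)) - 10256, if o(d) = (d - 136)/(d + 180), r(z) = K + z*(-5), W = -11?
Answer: -1199993/117 ≈ -10256.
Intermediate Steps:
r(z) = -1 - 5*z (r(z) = -1 + z*(-5) = -1 - 5*z)
o(d) = (-136 + d)/(180 + d)
o(r(W)) - 10256 = (-136 + (-1 - 5*(-11)))/(180 + (-1 - 5*(-11))) - 10256 = (-136 + (-1 + 55))/(180 + (-1 + 55)) - 10256 = (-136 + 54)/(180 + 54) - 10256 = -82/234 - 10256 = (1/234)*(-82) - 10256 = -41/117 - 10256 = -1199993/117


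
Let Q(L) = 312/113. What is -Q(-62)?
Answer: -312/113 ≈ -2.7611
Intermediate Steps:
Q(L) = 312/113 (Q(L) = 312*(1/113) = 312/113)
-Q(-62) = -1*312/113 = -312/113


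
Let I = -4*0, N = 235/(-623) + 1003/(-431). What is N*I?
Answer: 0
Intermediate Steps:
N = -726154/268513 (N = 235*(-1/623) + 1003*(-1/431) = -235/623 - 1003/431 = -726154/268513 ≈ -2.7044)
I = 0
N*I = -726154/268513*0 = 0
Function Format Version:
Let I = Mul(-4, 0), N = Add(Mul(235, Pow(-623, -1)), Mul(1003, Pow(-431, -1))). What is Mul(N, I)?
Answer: 0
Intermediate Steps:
N = Rational(-726154, 268513) (N = Add(Mul(235, Rational(-1, 623)), Mul(1003, Rational(-1, 431))) = Add(Rational(-235, 623), Rational(-1003, 431)) = Rational(-726154, 268513) ≈ -2.7044)
I = 0
Mul(N, I) = Mul(Rational(-726154, 268513), 0) = 0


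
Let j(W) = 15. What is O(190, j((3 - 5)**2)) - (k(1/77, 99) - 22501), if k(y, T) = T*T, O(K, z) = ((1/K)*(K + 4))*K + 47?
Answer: 12941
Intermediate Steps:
O(K, z) = 51 + K (O(K, z) = ((4 + K)/K)*K + 47 = (4 + K) + 47 = 51 + K)
k(y, T) = T**2
O(190, j((3 - 5)**2)) - (k(1/77, 99) - 22501) = (51 + 190) - (99**2 - 22501) = 241 - (9801 - 22501) = 241 - 1*(-12700) = 241 + 12700 = 12941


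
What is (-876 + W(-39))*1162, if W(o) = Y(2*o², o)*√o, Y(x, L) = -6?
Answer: -1017912 - 6972*I*√39 ≈ -1.0179e+6 - 43540.0*I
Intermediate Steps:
W(o) = -6*√o
(-876 + W(-39))*1162 = (-876 - 6*I*√39)*1162 = -1017912 - 6972*I*√39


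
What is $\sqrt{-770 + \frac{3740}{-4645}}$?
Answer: $\frac{11 i \sqrt{5497822}}{929} \approx 27.763 i$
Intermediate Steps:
$\sqrt{-770 + \frac{3740}{-4645}} = \sqrt{-770 + 3740 \left(- \frac{1}{4645}\right)} = \sqrt{-770 - \frac{748}{929}} = \sqrt{- \frac{716078}{929}} = \frac{11 i \sqrt{5497822}}{929}$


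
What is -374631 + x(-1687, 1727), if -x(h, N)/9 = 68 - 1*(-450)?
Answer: -379293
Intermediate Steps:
x(h, N) = -4662 (x(h, N) = -9*(68 - 1*(-450)) = -9*(68 + 450) = -9*518 = -4662)
-374631 + x(-1687, 1727) = -374631 - 4662 = -379293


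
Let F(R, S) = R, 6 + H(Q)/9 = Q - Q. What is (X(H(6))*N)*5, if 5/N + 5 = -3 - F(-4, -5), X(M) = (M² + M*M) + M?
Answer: -72225/2 ≈ -36113.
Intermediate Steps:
H(Q) = -54 (H(Q) = -54 + 9*(Q - Q) = -54 + 9*0 = -54 + 0 = -54)
X(M) = M + 2*M² (X(M) = (M² + M²) + M = 2*M² + M = M + 2*M²)
N = -5/4 (N = 5/(-5 + (-3 - 1*(-4))) = 5/(-5 + (-3 + 4)) = 5/(-5 + 1) = 5/(-4) = 5*(-¼) = -5/4 ≈ -1.2500)
(X(H(6))*N)*5 = (-54*(1 + 2*(-54))*(-5/4))*5 = (-54*(1 - 108)*(-5/4))*5 = (-54*(-107)*(-5/4))*5 = (5778*(-5/4))*5 = -14445/2*5 = -72225/2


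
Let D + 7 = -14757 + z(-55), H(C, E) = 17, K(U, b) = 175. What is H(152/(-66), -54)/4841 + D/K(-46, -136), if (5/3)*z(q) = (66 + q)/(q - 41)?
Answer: -11435181091/135548000 ≈ -84.363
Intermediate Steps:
z(q) = 3*(66 + q)/(5*(-41 + q)) (z(q) = 3*((66 + q)/(q - 41))/5 = 3*((66 + q)/(-41 + q))/5 = 3*(66 + q)/(5*(-41 + q)))
D = -2362251/160 (D = -7 + (-14757 + 3*(66 - 55)/(5*(-41 - 55))) = -7 + (-14757 + (⅗)*11/(-96)) = -7 + (-14757 + (⅗)*(-1/96)*11) = -7 + (-14757 - 11/160) = -7 - 2361131/160 = -2362251/160 ≈ -14764.)
H(152/(-66), -54)/4841 + D/K(-46, -136) = 17/4841 - 2362251/160/175 = 17*(1/4841) - 2362251/160*1/175 = 17/4841 - 2362251/28000 = -11435181091/135548000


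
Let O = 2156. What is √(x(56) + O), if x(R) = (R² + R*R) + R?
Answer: 2*√2121 ≈ 92.109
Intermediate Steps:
x(R) = R + 2*R² (x(R) = (R² + R²) + R = 2*R² + R = R + 2*R²)
√(x(56) + O) = √(56*(1 + 2*56) + 2156) = √(56*(1 + 112) + 2156) = √(56*113 + 2156) = √(6328 + 2156) = √8484 = 2*√2121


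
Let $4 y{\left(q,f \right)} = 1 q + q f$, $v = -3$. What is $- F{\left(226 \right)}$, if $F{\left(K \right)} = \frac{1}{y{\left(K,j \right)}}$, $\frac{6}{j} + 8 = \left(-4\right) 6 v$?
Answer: $- \frac{64}{3955} \approx -0.016182$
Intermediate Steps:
$j = \frac{3}{32}$ ($j = \frac{6}{-8 + \left(-4\right) 6 \left(-3\right)} = \frac{6}{-8 - -72} = \frac{6}{-8 + 72} = \frac{6}{64} = 6 \cdot \frac{1}{64} = \frac{3}{32} \approx 0.09375$)
$y{\left(q,f \right)} = \frac{q}{4} + \frac{f q}{4}$ ($y{\left(q,f \right)} = \frac{1 q + q f}{4} = \frac{q + f q}{4} = \frac{q}{4} + \frac{f q}{4}$)
$F{\left(K \right)} = \frac{128}{35 K}$ ($F{\left(K \right)} = \frac{1}{\frac{1}{4} K \left(1 + \frac{3}{32}\right)} = \frac{1}{\frac{1}{4} K \frac{35}{32}} = \frac{1}{\frac{35}{128} K} = \frac{128}{35 K}$)
$- F{\left(226 \right)} = - \frac{128}{35 \cdot 226} = \left(-1\right) \frac{64}{3955} = - \frac{64}{3955}$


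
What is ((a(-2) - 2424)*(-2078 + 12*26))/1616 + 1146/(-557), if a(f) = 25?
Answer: 1178976601/450056 ≈ 2619.6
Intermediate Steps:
((a(-2) - 2424)*(-2078 + 12*26))/1616 + 1146/(-557) = ((25 - 2424)*(-2078 + 12*26))/1616 + 1146/(-557) = -2399*(-2078 + 312)*(1/1616) + 1146*(-1/557) = -2399*(-1766)*(1/1616) - 1146/557 = 4236634*(1/1616) - 1146/557 = 2118317/808 - 1146/557 = 1178976601/450056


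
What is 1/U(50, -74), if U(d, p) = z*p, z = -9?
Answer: 1/666 ≈ 0.0015015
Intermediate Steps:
U(d, p) = -9*p
1/U(50, -74) = 1/(-9*(-74)) = 1/666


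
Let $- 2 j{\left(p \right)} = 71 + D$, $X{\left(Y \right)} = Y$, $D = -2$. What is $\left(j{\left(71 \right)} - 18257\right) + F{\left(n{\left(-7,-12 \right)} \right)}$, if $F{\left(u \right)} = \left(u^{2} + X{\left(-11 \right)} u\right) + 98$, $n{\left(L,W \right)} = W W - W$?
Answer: $\frac{8853}{2} \approx 4426.5$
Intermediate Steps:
$j{\left(p \right)} = - \frac{69}{2}$ ($j{\left(p \right)} = - \frac{71 - 2}{2} = \left(- \frac{1}{2}\right) 69 = - \frac{69}{2}$)
$n{\left(L,W \right)} = W^{2} - W$
$F{\left(u \right)} = 98 + u^{2} - 11 u$ ($F{\left(u \right)} = \left(u^{2} - 11 u\right) + 98 = 98 + u^{2} - 11 u$)
$\left(j{\left(71 \right)} - 18257\right) + F{\left(n{\left(-7,-12 \right)} \right)} = \left(- \frac{69}{2} - 18257\right) + \left(98 + \left(- 12 \left(-1 - 12\right)\right)^{2} - 11 \left(- 12 \left(-1 - 12\right)\right)\right) = - \frac{36583}{2} + \left(98 + \left(\left(-12\right) \left(-13\right)\right)^{2} - 11 \left(\left(-12\right) \left(-13\right)\right)\right) = - \frac{36583}{2} + \left(98 + 156^{2} - 1716\right) = - \frac{36583}{2} + \left(98 + 24336 - 1716\right) = - \frac{36583}{2} + 22718 = \frac{8853}{2}$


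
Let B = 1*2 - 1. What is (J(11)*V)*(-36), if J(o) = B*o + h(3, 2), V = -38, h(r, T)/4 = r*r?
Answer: 64296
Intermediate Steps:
h(r, T) = 4*r² (h(r, T) = 4*(r*r) = 4*r²)
B = 1 (B = 2 - 1 = 1)
J(o) = 36 + o (J(o) = 1*o + 4*3² = o + 4*9 = o + 36 = 36 + o)
(J(11)*V)*(-36) = ((36 + 11)*(-38))*(-36) = (47*(-38))*(-36) = -1786*(-36) = 64296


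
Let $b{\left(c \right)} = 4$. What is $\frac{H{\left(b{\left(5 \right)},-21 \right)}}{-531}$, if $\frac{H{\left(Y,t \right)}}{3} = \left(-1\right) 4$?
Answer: $\frac{4}{177} \approx 0.022599$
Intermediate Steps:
$H{\left(Y,t \right)} = -12$ ($H{\left(Y,t \right)} = 3 \left(\left(-1\right) 4\right) = 3 \left(-4\right) = -12$)
$\frac{H{\left(b{\left(5 \right)},-21 \right)}}{-531} = - \frac{12}{-531} = \left(-12\right) \left(- \frac{1}{531}\right) = \frac{4}{177}$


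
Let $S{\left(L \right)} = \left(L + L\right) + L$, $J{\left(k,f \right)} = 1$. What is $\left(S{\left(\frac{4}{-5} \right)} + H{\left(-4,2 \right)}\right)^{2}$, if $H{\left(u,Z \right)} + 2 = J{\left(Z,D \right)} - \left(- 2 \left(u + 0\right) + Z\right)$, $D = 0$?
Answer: $\frac{4489}{25} \approx 179.56$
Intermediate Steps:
$S{\left(L \right)} = 3 L$ ($S{\left(L \right)} = 2 L + L = 3 L$)
$H{\left(u,Z \right)} = -1 - Z + 2 u$ ($H{\left(u,Z \right)} = -2 - \left(-1 + Z - 2 \left(u + 0\right)\right) = -2 - \left(-1 + Z - 2 u\right) = -2 + \left(1 - Z + 2 u\right) = -1 - Z + 2 u$)
$\left(S{\left(\frac{4}{-5} \right)} + H{\left(-4,2 \right)}\right)^{2} = \left(3 \frac{4}{-5} - 11\right)^{2} = \left(3 \cdot 4 \left(- \frac{1}{5}\right) - 11\right)^{2} = \left(3 \left(- \frac{4}{5}\right) - 11\right)^{2} = \left(- \frac{12}{5} - 11\right)^{2} = \left(- \frac{67}{5}\right)^{2} = \frac{4489}{25}$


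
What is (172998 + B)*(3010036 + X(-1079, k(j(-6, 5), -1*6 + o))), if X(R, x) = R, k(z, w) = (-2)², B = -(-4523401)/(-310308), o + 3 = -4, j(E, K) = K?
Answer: 161515215048827731/310308 ≈ 5.2050e+11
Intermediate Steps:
o = -7 (o = -3 - 4 = -7)
B = -4523401/310308 (B = -(-4523401)*(-1)/310308 = -1*4523401/310308 = -4523401/310308 ≈ -14.577)
k(z, w) = 4
(172998 + B)*(3010036 + X(-1079, k(j(-6, 5), -1*6 + o))) = (172998 - 4523401/310308)*(3010036 - 1079) = (53678139983/310308)*3008957 = 161515215048827731/310308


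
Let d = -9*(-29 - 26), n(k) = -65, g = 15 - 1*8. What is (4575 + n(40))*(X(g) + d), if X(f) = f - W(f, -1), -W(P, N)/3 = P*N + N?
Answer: 2155780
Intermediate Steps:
W(P, N) = -3*N - 3*N*P (W(P, N) = -3*(P*N + N) = -3*(N*P + N) = -3*(N + N*P) = -3*N - 3*N*P)
g = 7 (g = 15 - 8 = 7)
X(f) = -3 - 2*f (X(f) = f - (-3)*(-1)*(1 + f) = f - (3 + 3*f) = f + (-3 - 3*f) = -3 - 2*f)
d = 495 (d = -9*(-55) = 495)
(4575 + n(40))*(X(g) + d) = (4575 - 65)*((-3 - 2*7) + 495) = 4510*((-3 - 14) + 495) = 4510*(-17 + 495) = 4510*478 = 2155780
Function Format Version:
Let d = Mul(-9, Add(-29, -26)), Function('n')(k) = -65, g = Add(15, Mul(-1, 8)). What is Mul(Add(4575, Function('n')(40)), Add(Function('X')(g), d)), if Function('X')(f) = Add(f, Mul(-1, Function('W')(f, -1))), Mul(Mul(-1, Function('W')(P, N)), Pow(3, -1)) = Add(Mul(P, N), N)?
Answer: 2155780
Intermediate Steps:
Function('W')(P, N) = Add(Mul(-3, N), Mul(-3, N, P)) (Function('W')(P, N) = Mul(-3, Add(Mul(P, N), N)) = Mul(-3, Add(Mul(N, P), N)) = Mul(-3, Add(N, Mul(N, P))) = Add(Mul(-3, N), Mul(-3, N, P)))
g = 7 (g = Add(15, -8) = 7)
Function('X')(f) = Add(-3, Mul(-2, f)) (Function('X')(f) = Add(f, Mul(-1, Mul(-3, -1, Add(1, f)))) = Add(f, Mul(-1, Add(3, Mul(3, f)))) = Add(f, Add(-3, Mul(-3, f))) = Add(-3, Mul(-2, f)))
d = 495 (d = Mul(-9, -55) = 495)
Mul(Add(4575, Function('n')(40)), Add(Function('X')(g), d)) = Mul(Add(4575, -65), Add(Add(-3, Mul(-2, 7)), 495)) = Mul(4510, Add(Add(-3, -14), 495)) = Mul(4510, Add(-17, 495)) = Mul(4510, 478) = 2155780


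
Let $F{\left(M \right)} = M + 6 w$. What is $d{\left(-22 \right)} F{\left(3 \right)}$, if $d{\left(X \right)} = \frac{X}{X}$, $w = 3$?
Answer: $21$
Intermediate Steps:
$F{\left(M \right)} = 18 + M$ ($F{\left(M \right)} = M + 6 \cdot 3 = M + 18 = 18 + M$)
$d{\left(X \right)} = 1$
$d{\left(-22 \right)} F{\left(3 \right)} = 1 \left(18 + 3\right) = 1 \cdot 21 = 21$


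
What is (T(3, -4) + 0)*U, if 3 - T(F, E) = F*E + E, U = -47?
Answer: -893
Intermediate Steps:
T(F, E) = 3 - E - E*F (T(F, E) = 3 - (F*E + E) = 3 - (E*F + E) = 3 - (E + E*F) = 3 + (-E - E*F) = 3 - E - E*F)
(T(3, -4) + 0)*U = ((3 - 1*(-4) - 1*(-4)*3) + 0)*(-47) = ((3 + 4 + 12) + 0)*(-47) = (19 + 0)*(-47) = 19*(-47) = -893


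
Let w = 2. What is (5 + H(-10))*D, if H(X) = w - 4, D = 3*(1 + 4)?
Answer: 45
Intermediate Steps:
D = 15 (D = 3*5 = 15)
H(X) = -2 (H(X) = 2 - 4 = -2)
(5 + H(-10))*D = (5 - 2)*15 = 3*15 = 45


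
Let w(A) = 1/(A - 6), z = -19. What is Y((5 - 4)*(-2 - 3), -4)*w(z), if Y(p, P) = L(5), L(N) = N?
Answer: -⅕ ≈ -0.20000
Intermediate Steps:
Y(p, P) = 5
w(A) = 1/(-6 + A)
Y((5 - 4)*(-2 - 3), -4)*w(z) = 5/(-6 - 19) = 5/(-25) = 5*(-1/25) = -⅕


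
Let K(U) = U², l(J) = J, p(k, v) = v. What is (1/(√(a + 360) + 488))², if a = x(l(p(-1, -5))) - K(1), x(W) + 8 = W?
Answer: (488 + √346)⁻² ≈ 3.8964e-6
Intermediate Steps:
x(W) = -8 + W
a = -14 (a = (-8 - 5) - 1*1² = -13 - 1*1 = -13 - 1 = -14)
(1/(√(a + 360) + 488))² = (1/(√(-14 + 360) + 488))² = (1/(√346 + 488))² = (1/(488 + √346))² = (488 + √346)⁻²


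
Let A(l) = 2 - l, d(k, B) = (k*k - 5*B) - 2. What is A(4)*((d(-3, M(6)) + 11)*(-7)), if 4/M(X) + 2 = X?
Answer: 182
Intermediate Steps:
M(X) = 4/(-2 + X)
d(k, B) = -2 + k**2 - 5*B (d(k, B) = (k**2 - 5*B) - 2 = -2 + k**2 - 5*B)
A(4)*((d(-3, M(6)) + 11)*(-7)) = (2 - 1*4)*(((-2 + (-3)**2 - 20/(-2 + 6)) + 11)*(-7)) = (2 - 4)*(((-2 + 9 - 20/4) + 11)*(-7)) = -2*((-2 + 9 - 20/4) + 11)*(-7) = -2*((-2 + 9 - 5*1) + 11)*(-7) = -2*((-2 + 9 - 5) + 11)*(-7) = -2*(2 + 11)*(-7) = -26*(-7) = -2*(-91) = 182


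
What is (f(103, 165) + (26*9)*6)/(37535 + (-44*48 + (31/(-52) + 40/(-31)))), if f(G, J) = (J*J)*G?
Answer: 502510372/6344315 ≈ 79.206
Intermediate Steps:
f(G, J) = G*J² (f(G, J) = J²*G = G*J²)
(f(103, 165) + (26*9)*6)/(37535 + (-44*48 + (31/(-52) + 40/(-31)))) = (103*165² + (26*9)*6)/(37535 + (-44*48 + (31/(-52) + 40/(-31)))) = (103*27225 + 234*6)/(37535 + (-2112 + (31*(-1/52) + 40*(-1/31)))) = (2804175 + 1404)/(37535 + (-2112 + (-31/52 - 40/31))) = 2805579/(37535 + (-2112 - 3041/1612)) = 2805579/(37535 - 3407585/1612) = 2805579/(57098835/1612) = 2805579*(1612/57098835) = 502510372/6344315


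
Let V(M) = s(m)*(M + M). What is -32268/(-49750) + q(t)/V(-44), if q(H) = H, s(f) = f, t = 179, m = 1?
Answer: -3032833/2189000 ≈ -1.3855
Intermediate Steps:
V(M) = 2*M (V(M) = 1*(M + M) = 1*(2*M) = 2*M)
-32268/(-49750) + q(t)/V(-44) = -32268/(-49750) + 179/((2*(-44))) = -32268*(-1/49750) + 179/(-88) = 16134/24875 + 179*(-1/88) = 16134/24875 - 179/88 = -3032833/2189000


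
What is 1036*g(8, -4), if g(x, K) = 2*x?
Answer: 16576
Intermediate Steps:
1036*g(8, -4) = 1036*(2*8) = 1036*16 = 16576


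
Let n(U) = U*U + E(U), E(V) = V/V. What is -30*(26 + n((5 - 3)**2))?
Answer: -1290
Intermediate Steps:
E(V) = 1
n(U) = 1 + U**2 (n(U) = U*U + 1 = U**2 + 1 = 1 + U**2)
-30*(26 + n((5 - 3)**2)) = -30*(26 + (1 + ((5 - 3)**2)**2)) = -30*(26 + (1 + (2**2)**2)) = -30*(26 + (1 + 4**2)) = -30*(26 + (1 + 16)) = -30*(26 + 17) = -30*43 = -1290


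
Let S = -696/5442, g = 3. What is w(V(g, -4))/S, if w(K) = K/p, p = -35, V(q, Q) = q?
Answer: 2721/4060 ≈ 0.67020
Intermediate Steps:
S = -116/907 (S = -696/5442 = -1*116/907 = -116/907 ≈ -0.12789)
w(K) = -K/35 (w(K) = K/(-35) = K*(-1/35) = -K/35)
w(V(g, -4))/S = (-1/35*3)/(-116/907) = -3/35*(-907/116) = 2721/4060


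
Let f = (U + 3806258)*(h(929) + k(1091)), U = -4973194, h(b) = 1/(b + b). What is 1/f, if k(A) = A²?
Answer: -929/1290364045419332 ≈ -7.1995e-13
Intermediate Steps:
h(b) = 1/(2*b)
f = -1290364045419332/929 (f = (-4973194 + 3806258)*((½)/929 + 1091²) = -1166936*((½)*(1/929) + 1190281) = -1166936*(1/1858 + 1190281) = -1166936*2211542099/1858 = -1290364045419332/929 ≈ -1.3890e+12)
1/f = 1/(-1290364045419332/929) = -929/1290364045419332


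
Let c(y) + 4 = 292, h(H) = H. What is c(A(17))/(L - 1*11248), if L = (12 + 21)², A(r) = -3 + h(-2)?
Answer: -288/10159 ≈ -0.028349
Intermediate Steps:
A(r) = -5 (A(r) = -3 - 2 = -5)
L = 1089 (L = 33² = 1089)
c(y) = 288 (c(y) = -4 + 292 = 288)
c(A(17))/(L - 1*11248) = 288/(1089 - 1*11248) = 288/(1089 - 11248) = 288/(-10159) = 288*(-1/10159) = -288/10159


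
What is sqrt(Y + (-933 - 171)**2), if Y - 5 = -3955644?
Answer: I*sqrt(2736823) ≈ 1654.3*I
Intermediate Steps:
Y = -3955639 (Y = 5 - 3955644 = -3955639)
sqrt(Y + (-933 - 171)**2) = sqrt(-3955639 + (-933 - 171)**2) = sqrt(-3955639 + (-1104)**2) = sqrt(-3955639 + 1218816) = sqrt(-2736823) = I*sqrt(2736823)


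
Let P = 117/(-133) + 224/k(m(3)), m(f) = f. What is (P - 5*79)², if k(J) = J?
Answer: 16426010896/159201 ≈ 1.0318e+5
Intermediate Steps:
P = 29441/399 (P = 117/(-133) + 224/3 = 117*(-1/133) + 224*(⅓) = -117/133 + 224/3 = 29441/399 ≈ 73.787)
(P - 5*79)² = (29441/399 - 5*79)² = (29441/399 - 395)² = (-128164/399)² = 16426010896/159201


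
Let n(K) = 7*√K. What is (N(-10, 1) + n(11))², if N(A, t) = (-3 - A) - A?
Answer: 828 + 238*√11 ≈ 1617.4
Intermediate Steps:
N(A, t) = -3 - 2*A
(N(-10, 1) + n(11))² = ((-3 - 2*(-10)) + 7*√11)² = ((-3 + 20) + 7*√11)² = (17 + 7*√11)²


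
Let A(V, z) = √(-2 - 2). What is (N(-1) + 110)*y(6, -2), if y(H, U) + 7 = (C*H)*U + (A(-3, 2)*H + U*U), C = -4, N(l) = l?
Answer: 4905 + 1308*I ≈ 4905.0 + 1308.0*I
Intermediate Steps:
A(V, z) = 2*I (A(V, z) = √(-4) = 2*I)
y(H, U) = -7 + U² - 4*H*U + 2*I*H (y(H, U) = -7 + ((-4*H)*U + ((2*I)*H + U*U)) = -7 + (-4*H*U + (2*I*H + U²)) = -7 + (-4*H*U + (U² + 2*I*H)) = -7 + (U² - 4*H*U + 2*I*H) = -7 + U² - 4*H*U + 2*I*H)
(N(-1) + 110)*y(6, -2) = (-1 + 110)*(-7 + (-2)² - 4*6*(-2) + 2*I*6) = 109*(-7 + 4 + 48 + 12*I) = 109*(45 + 12*I) = 4905 + 1308*I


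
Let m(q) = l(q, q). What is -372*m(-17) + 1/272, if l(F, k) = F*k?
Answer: -29242175/272 ≈ -1.0751e+5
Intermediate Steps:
m(q) = q² (m(q) = q*q = q²)
-372*m(-17) + 1/272 = -372*(-17)² + 1/272 = -372*289 + 1/272 = -107508 + 1/272 = -29242175/272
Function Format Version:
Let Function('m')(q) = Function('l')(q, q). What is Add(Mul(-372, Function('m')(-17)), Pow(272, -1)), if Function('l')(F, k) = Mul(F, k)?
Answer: Rational(-29242175, 272) ≈ -1.0751e+5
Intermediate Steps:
Function('m')(q) = Pow(q, 2) (Function('m')(q) = Mul(q, q) = Pow(q, 2))
Add(Mul(-372, Function('m')(-17)), Pow(272, -1)) = Add(Mul(-372, Pow(-17, 2)), Pow(272, -1)) = Add(Mul(-372, 289), Rational(1, 272)) = Add(-107508, Rational(1, 272)) = Rational(-29242175, 272)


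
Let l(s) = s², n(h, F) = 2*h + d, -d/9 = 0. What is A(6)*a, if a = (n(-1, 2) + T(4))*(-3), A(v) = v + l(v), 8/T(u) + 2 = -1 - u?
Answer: 396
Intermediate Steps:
d = 0 (d = -9*0 = 0)
T(u) = 8/(-3 - u) (T(u) = 8/(-2 + (-1 - u)) = 8/(-3 - u))
n(h, F) = 2*h (n(h, F) = 2*h + 0 = 2*h)
A(v) = v + v²
a = 66/7 (a = (2*(-1) - 8/(3 + 4))*(-3) = (-2 - 8/7)*(-3) = -22/7*(-3) = 66/7 ≈ 9.4286)
A(6)*a = (6*(1 + 6))*(66/7) = (6*7)*(66/7) = 42*(66/7) = 396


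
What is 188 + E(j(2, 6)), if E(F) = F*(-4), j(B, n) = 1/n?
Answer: 562/3 ≈ 187.33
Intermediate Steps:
E(F) = -4*F
188 + E(j(2, 6)) = 188 - 4/6 = 188 - 4*1/6 = 188 - 2/3 = 562/3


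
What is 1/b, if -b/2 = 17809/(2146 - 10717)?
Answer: 8571/35618 ≈ 0.24064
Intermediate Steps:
b = 35618/8571 (b = -35618/(2146 - 10717) = -35618/(-8571) = -35618*(-1)/8571 = -2*(-17809/8571) = 35618/8571 ≈ 4.1556)
1/b = 1/(35618/8571) = 8571/35618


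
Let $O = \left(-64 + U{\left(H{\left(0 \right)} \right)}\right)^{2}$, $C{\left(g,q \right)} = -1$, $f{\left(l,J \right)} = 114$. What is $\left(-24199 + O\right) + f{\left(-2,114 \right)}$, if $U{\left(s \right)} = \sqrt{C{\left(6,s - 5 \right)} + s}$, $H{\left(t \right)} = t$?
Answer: $-24085 + \left(64 - i\right)^{2} \approx -19990.0 - 128.0 i$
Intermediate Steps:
$U{\left(s \right)} = \sqrt{-1 + s}$
$O = \left(-64 + i\right)^{2}$ ($O = \left(-64 + \sqrt{-1 + 0}\right)^{2} = \left(-64 + \sqrt{-1}\right)^{2} = \left(-64 + i\right)^{2} \approx 4095.0 - 128.0 i$)
$\left(-24199 + O\right) + f{\left(-2,114 \right)} = \left(-24199 + \left(64 - i\right)^{2}\right) + 114 = -24085 + \left(64 - i\right)^{2}$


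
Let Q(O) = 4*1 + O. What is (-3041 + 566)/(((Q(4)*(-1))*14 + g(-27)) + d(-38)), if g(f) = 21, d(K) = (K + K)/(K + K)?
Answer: 55/2 ≈ 27.500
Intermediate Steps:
d(K) = 1 (d(K) = (2*K)/((2*K)) = (2*K)*(1/(2*K)) = 1)
Q(O) = 4 + O
(-3041 + 566)/(((Q(4)*(-1))*14 + g(-27)) + d(-38)) = (-3041 + 566)/((((4 + 4)*(-1))*14 + 21) + 1) = -2475/(((8*(-1))*14 + 21) + 1) = -2475/((-8*14 + 21) + 1) = -2475/((-112 + 21) + 1) = -2475/(-91 + 1) = -2475/(-90) = -2475*(-1/90) = 55/2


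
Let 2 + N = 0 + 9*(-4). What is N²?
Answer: 1444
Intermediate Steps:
N = -38 (N = -2 + (0 + 9*(-4)) = -2 + (0 - 36) = -2 - 36 = -38)
N² = (-38)² = 1444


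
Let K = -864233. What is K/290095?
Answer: -864233/290095 ≈ -2.9791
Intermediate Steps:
K/290095 = -864233/290095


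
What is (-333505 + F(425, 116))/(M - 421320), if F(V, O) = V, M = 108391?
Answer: 333080/312929 ≈ 1.0644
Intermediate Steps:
(-333505 + F(425, 116))/(M - 421320) = (-333505 + 425)/(108391 - 421320) = -333080/(-312929) = -333080*(-1/312929) = 333080/312929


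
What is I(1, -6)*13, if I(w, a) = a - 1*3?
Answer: -117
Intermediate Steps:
I(w, a) = -3 + a (I(w, a) = a - 3 = -3 + a)
I(1, -6)*13 = (-3 - 6)*13 = -9*13 = -117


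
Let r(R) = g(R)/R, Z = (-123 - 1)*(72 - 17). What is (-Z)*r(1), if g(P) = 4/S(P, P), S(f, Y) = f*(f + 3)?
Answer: 6820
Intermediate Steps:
Z = -6820 (Z = -124*55 = -6820)
S(f, Y) = f*(3 + f)
g(P) = 4/(P*(3 + P)) (g(P) = 4/((P*(3 + P))) = 4*(1/(P*(3 + P))) = 4/(P*(3 + P)))
r(R) = 4/(R²*(3 + R)) (r(R) = (4/(R*(3 + R)))/R = 4/(R²*(3 + R)))
(-Z)*r(1) = (-1*(-6820))*(4/(1²*(3 + 1))) = 6820*(4*1/4) = 6820*(4*1*(¼)) = 6820*1 = 6820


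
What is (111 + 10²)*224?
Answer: 47264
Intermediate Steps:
(111 + 10²)*224 = (111 + 100)*224 = 211*224 = 47264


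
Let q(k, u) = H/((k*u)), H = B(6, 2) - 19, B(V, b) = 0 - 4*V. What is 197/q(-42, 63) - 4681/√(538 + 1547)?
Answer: 521262/43 - 4681*√2085/2085 ≈ 12020.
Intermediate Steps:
B(V, b) = -4*V
H = -43 (H = -4*6 - 19 = -24 - 19 = -43)
q(k, u) = -43/(k*u) (q(k, u) = -43*1/(k*u) = -43/(k*u))
197/q(-42, 63) - 4681/√(538 + 1547) = 197/((-43/(-42*63))) - 4681/√(538 + 1547) = 197/((-43*(-1/42)*1/63)) - 4681*√2085/2085 = 197/(43/2646) - 4681*√2085/2085 = 197*(2646/43) - 4681*√2085/2085 = 521262/43 - 4681*√2085/2085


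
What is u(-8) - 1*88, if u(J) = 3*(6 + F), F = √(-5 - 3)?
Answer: -70 + 6*I*√2 ≈ -70.0 + 8.4853*I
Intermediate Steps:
F = 2*I*√2 (F = √(-8) = 2*I*√2 ≈ 2.8284*I)
u(J) = 18 + 6*I*√2 (u(J) = 3*(6 + 2*I*√2) = 18 + 6*I*√2)
u(-8) - 1*88 = (18 + 6*I*√2) - 1*88 = (18 + 6*I*√2) - 88 = -70 + 6*I*√2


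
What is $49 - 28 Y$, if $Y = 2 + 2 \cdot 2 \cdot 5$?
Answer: $-567$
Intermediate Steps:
$Y = 22$ ($Y = 2 + 4 \cdot 5 = 2 + 20 = 22$)
$49 - 28 Y = 49 - 616 = -567$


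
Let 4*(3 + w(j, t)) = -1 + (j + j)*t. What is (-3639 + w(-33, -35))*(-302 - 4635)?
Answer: 60522683/4 ≈ 1.5131e+7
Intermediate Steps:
w(j, t) = -13/4 + j*t/2 (w(j, t) = -3 + (-1 + (j + j)*t)/4 = -3 + (-1 + (2*j)*t)/4 = -3 + (-1 + 2*j*t)/4 = -3 + (-¼ + j*t/2) = -13/4 + j*t/2)
(-3639 + w(-33, -35))*(-302 - 4635) = (-3639 + (-13/4 + (½)*(-33)*(-35)))*(-302 - 4635) = (-3639 + (-13/4 + 1155/2))*(-4937) = (-3639 + 2297/4)*(-4937) = -12259/4*(-4937) = 60522683/4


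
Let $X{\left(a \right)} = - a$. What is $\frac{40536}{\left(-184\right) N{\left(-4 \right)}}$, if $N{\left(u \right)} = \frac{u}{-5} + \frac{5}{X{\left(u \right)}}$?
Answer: $- \frac{101340}{943} \approx -107.47$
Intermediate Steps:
$N{\left(u \right)} = - \frac{5}{u} - \frac{u}{5}$ ($N{\left(u \right)} = \frac{u}{-5} + \frac{5}{\left(-1\right) u} = u \left(- \frac{1}{5}\right) + 5 \left(- \frac{1}{u}\right) = - \frac{u}{5} - \frac{5}{u} = - \frac{5}{u} - \frac{u}{5}$)
$\frac{40536}{\left(-184\right) N{\left(-4 \right)}} = \frac{40536}{\left(-184\right) \left(- \frac{5}{-4} - - \frac{4}{5}\right)} = \frac{40536}{\left(-184\right) \left(\left(-5\right) \left(- \frac{1}{4}\right) + \frac{4}{5}\right)} = \frac{40536}{\left(-184\right) \left(\frac{5}{4} + \frac{4}{5}\right)} = \frac{40536}{\left(-184\right) \frac{41}{20}} = \frac{40536}{- \frac{1886}{5}} = 40536 \left(- \frac{5}{1886}\right) = - \frac{101340}{943}$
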